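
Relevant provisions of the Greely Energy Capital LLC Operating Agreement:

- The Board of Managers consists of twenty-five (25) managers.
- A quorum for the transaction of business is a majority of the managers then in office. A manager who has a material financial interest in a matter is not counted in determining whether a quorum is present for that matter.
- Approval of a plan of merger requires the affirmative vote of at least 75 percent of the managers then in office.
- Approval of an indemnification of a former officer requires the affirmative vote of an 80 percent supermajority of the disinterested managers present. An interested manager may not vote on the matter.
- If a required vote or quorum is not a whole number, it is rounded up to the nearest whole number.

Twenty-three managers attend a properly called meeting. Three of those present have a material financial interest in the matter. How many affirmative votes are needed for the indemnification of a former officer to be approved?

16

The indemnification of a former officer requires four-fifths of the disinterested managers present (23 − 3 = 20).
4/5 of 20 = 16.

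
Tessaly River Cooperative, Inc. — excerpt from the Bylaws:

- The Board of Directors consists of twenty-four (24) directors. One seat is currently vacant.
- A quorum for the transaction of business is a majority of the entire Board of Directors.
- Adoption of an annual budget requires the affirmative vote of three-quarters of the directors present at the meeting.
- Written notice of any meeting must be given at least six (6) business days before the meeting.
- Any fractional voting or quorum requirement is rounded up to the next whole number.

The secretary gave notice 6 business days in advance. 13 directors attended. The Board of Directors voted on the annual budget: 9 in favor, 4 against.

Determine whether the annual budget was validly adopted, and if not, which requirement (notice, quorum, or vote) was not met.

Invalid — vote requirement not satisfied.

Notice: 6 business days given; 6 required (6 ≥ 6). Satisfied.
Quorum: 13 present; quorum is 13. Satisfied.
Vote: the annual budget requires three-fourths of the directors present (13). 3/4 of 13 = 9.75, rounded up to 10, so 10 affirmative votes are needed; 9 voted in favor. Not satisfied.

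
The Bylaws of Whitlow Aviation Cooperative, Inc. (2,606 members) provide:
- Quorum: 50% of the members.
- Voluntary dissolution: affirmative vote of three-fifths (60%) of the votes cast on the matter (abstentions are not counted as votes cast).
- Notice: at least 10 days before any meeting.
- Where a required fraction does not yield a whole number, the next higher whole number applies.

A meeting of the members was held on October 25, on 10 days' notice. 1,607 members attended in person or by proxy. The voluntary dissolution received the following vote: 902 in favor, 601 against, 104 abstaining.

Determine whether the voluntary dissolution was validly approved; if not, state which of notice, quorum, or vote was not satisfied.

Notice: 10 days given; 10 required. Satisfied.
Quorum: 50% of 2,606 = 1,303; 1,607 present. Satisfied.
Vote: requires three-fifths of the votes cast (1,607 − 104 abstaining = 1,503); 3/5 of 1503 = 901.80, rounded up to 902, so 902 needed; 902 in favor. Satisfied.

Valid — all requirements satisfied.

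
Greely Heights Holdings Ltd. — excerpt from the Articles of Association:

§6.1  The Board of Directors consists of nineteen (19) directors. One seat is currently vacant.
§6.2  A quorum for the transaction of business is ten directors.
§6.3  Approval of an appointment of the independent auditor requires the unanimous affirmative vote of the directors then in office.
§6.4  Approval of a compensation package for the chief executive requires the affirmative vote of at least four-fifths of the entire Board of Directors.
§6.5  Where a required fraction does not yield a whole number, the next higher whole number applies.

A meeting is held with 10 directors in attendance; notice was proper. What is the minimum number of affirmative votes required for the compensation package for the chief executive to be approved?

16

The compensation package for the chief executive requires four-fifths of the entire Board of Directors (19).
4/5 of 19 = 15.20, rounded up to 16.
(Only 10 can vote, so the compensation package for the chief executive cannot pass at this meeting, but the required vote is still 16.)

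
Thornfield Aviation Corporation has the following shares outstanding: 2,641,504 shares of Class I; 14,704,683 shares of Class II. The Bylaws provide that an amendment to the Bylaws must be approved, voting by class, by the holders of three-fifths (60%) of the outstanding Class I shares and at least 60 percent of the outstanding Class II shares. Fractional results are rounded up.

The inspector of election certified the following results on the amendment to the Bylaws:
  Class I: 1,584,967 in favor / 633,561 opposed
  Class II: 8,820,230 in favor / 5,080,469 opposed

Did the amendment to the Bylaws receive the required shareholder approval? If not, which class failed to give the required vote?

Not approved — the Class II shares did not give the required vote.

Class I: 3/5 of 2641504 = 1584902.40, rounded up to 1584903; 1,584,903 required, 1,584,967 in favor — approved.
Class II: 3/5 of 14704683 = 8822809.80, rounded up to 8822810; 8,822,810 required, 8,820,230 in favor — not approved.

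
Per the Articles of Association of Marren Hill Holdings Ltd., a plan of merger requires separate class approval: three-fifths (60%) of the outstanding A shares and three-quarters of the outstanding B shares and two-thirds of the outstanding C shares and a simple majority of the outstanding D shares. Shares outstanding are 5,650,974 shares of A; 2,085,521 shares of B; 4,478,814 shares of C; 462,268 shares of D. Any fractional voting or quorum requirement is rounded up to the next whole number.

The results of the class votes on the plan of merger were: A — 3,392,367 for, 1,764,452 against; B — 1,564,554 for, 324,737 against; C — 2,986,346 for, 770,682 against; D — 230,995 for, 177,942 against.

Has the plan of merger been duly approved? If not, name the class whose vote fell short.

Not approved — the D shares did not give the required vote.

A: 3/5 of 5650974 = 3390584.40, rounded up to 3390585; 3,390,585 required, 3,392,367 in favor — approved.
B: 3/4 of 2085521 = 1564140.75, rounded up to 1564141; 1,564,141 required, 1,564,554 in favor — approved.
C: 2/3 of 4478814 = 2985876; 2,985,876 required, 2,986,346 in favor — approved.
D: a majority of 462268 is 231135; 231,135 required, 230,995 in favor — not approved.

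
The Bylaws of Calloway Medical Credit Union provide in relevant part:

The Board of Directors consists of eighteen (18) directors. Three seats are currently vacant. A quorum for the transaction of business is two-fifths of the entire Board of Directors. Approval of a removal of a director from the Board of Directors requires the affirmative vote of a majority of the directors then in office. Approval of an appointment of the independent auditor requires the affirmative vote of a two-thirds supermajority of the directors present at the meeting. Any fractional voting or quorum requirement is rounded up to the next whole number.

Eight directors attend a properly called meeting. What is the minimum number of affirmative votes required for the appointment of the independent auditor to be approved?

The appointment of the independent auditor requires two-thirds of the directors present (8).
2/3 of 8 = 5.33, rounded up to 6.

6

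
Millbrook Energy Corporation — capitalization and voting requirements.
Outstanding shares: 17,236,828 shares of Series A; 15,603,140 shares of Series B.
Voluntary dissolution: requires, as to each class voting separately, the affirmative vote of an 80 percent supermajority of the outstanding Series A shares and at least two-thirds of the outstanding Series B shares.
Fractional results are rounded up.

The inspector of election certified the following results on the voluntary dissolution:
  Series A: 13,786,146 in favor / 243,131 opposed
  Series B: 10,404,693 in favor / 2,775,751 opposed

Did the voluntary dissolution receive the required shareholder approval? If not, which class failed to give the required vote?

Series A: 4/5 of 17236828 = 13789462.40, rounded up to 13789463; 13,789,463 required, 13,786,146 in favor — not approved.
Series B: 2/3 of 15603140 = 10402093.33, rounded up to 10402094; 10,402,094 required, 10,404,693 in favor — approved.

Not approved — the Series A shares did not give the required vote.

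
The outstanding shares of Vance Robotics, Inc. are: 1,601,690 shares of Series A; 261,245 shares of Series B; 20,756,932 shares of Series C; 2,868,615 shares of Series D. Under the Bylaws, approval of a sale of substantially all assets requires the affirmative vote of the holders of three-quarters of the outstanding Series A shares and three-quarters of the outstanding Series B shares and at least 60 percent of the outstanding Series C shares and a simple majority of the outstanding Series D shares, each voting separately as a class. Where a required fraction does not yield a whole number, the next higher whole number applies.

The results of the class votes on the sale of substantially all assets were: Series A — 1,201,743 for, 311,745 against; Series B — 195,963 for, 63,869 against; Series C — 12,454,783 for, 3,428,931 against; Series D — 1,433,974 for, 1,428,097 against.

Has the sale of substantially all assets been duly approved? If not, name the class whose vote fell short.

Series A: 3/4 of 1601690 = 1201267.50, rounded up to 1201268; 1,201,268 required, 1,201,743 in favor — approved.
Series B: 3/4 of 261245 = 195933.75, rounded up to 195934; 195,934 required, 195,963 in favor — approved.
Series C: 3/5 of 20756932 = 12454159.20, rounded up to 12454160; 12,454,160 required, 12,454,783 in favor — approved.
Series D: a majority of 2868615 is 1434308; 1,434,308 required, 1,433,974 in favor — not approved.

Not approved — the Series D shares did not give the required vote.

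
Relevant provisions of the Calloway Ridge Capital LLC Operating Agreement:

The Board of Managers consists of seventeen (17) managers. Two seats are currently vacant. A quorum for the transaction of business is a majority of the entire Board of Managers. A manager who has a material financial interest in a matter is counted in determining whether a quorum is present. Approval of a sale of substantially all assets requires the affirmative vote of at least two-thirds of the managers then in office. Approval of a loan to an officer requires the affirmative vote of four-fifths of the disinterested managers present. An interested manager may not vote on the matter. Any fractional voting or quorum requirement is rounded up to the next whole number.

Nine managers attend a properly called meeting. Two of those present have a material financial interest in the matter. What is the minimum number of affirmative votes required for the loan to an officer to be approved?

The loan to an officer requires four-fifths of the disinterested managers present (9 − 2 = 7).
4/5 of 7 = 5.60, rounded up to 6.

6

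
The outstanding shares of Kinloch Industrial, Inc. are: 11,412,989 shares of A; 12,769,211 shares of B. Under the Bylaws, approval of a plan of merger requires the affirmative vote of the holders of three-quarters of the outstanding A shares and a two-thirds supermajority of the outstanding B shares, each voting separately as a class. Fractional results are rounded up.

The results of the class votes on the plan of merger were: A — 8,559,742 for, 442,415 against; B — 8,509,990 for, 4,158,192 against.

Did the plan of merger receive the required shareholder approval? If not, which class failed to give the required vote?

Not approved — the B shares did not give the required vote.

A: 3/4 of 11412989 = 8559741.75, rounded up to 8559742; 8,559,742 required, 8,559,742 in favor — approved.
B: 2/3 of 12769211 = 8512807.33, rounded up to 8512808; 8,512,808 required, 8,509,990 in favor — not approved.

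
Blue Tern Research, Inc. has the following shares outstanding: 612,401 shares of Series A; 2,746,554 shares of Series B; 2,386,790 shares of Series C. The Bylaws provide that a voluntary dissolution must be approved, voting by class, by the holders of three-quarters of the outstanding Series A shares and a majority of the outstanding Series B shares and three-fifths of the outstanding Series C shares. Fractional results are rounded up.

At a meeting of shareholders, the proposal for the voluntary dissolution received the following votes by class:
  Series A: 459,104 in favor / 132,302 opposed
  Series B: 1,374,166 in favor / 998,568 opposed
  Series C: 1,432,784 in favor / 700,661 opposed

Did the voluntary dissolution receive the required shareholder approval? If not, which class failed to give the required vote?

Not approved — the Series A shares did not give the required vote.

Series A: 3/4 of 612401 = 459300.75, rounded up to 459301; 459,301 required, 459,104 in favor — not approved.
Series B: a majority of 2746554 is 1373278; 1,373,278 required, 1,374,166 in favor — approved.
Series C: 3/5 of 2386790 = 1432074; 1,432,074 required, 1,432,784 in favor — approved.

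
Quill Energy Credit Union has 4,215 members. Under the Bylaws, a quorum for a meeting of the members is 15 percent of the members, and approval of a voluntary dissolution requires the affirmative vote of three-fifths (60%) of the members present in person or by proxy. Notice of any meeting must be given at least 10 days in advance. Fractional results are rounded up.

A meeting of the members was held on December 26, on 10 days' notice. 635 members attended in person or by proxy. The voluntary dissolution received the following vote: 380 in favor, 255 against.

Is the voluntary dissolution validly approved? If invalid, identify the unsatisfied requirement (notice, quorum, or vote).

Notice: 10 days given; 10 required. Satisfied.
Quorum: 15% of 4,215 = 632.25, rounded up to 633; 635 present. Satisfied.
Vote: requires three-fifths of those present (635); 3/5 of 635 = 381, so 381 needed; 380 in favor. Not satisfied.

Invalid — vote requirement not satisfied.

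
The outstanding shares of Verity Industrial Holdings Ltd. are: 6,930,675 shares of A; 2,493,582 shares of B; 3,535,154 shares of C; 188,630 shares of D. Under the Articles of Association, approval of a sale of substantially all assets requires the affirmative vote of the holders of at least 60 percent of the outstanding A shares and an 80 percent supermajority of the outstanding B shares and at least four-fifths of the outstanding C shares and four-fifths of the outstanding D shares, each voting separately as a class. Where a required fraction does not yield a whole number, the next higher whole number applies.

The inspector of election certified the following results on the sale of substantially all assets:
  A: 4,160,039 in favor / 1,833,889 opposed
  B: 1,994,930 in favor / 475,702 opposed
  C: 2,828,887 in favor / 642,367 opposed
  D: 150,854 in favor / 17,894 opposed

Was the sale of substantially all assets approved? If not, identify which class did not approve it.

A: 3/5 of 6930675 = 4158405; 4,158,405 required, 4,160,039 in favor — approved.
B: 4/5 of 2493582 = 1994865.60, rounded up to 1994866; 1,994,866 required, 1,994,930 in favor — approved.
C: 4/5 of 3535154 = 2828123.20, rounded up to 2828124; 2,828,124 required, 2,828,887 in favor — approved.
D: 4/5 of 188630 = 150904; 150,904 required, 150,854 in favor — not approved.

Not approved — the D shares did not give the required vote.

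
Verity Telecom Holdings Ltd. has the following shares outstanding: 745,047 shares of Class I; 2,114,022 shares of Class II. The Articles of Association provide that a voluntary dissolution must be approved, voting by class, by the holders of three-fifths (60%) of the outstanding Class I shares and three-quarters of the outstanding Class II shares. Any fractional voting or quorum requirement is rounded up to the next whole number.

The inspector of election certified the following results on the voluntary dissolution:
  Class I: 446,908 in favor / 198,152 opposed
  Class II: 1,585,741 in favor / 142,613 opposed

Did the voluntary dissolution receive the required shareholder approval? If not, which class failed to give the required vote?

Class I: 3/5 of 745047 = 447028.20, rounded up to 447029; 447,029 required, 446,908 in favor — not approved.
Class II: 3/4 of 2114022 = 1585516.50, rounded up to 1585517; 1,585,517 required, 1,585,741 in favor — approved.

Not approved — the Class I shares did not give the required vote.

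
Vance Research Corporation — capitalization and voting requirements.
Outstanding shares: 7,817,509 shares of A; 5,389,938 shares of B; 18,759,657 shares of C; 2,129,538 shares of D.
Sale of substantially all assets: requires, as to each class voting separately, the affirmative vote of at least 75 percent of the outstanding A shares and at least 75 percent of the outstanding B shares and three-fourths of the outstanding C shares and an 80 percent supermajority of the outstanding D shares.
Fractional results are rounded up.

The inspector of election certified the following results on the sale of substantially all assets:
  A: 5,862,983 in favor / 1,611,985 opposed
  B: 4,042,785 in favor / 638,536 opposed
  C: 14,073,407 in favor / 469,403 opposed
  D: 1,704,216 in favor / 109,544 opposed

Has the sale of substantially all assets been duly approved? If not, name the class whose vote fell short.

A: 3/4 of 7817509 = 5863131.75, rounded up to 5863132; 5,863,132 required, 5,862,983 in favor — not approved.
B: 3/4 of 5389938 = 4042453.50, rounded up to 4042454; 4,042,454 required, 4,042,785 in favor — approved.
C: 3/4 of 18759657 = 14069742.75, rounded up to 14069743; 14,069,743 required, 14,073,407 in favor — approved.
D: 4/5 of 2129538 = 1703630.40, rounded up to 1703631; 1,703,631 required, 1,704,216 in favor — approved.

Not approved — the A shares did not give the required vote.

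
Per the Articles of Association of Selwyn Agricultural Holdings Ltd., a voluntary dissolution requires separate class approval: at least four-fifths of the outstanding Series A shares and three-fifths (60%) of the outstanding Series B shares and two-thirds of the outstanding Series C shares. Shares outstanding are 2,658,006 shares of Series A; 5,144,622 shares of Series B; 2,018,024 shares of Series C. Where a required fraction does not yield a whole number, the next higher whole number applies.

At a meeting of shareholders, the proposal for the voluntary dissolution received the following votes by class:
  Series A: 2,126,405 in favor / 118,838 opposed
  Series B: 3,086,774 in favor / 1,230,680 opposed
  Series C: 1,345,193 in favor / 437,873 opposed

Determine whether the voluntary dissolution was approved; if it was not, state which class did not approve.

Series A: 4/5 of 2658006 = 2126404.80, rounded up to 2126405; 2,126,405 required, 2,126,405 in favor — approved.
Series B: 3/5 of 5144622 = 3086773.20, rounded up to 3086774; 3,086,774 required, 3,086,774 in favor — approved.
Series C: 2/3 of 2018024 = 1345349.33, rounded up to 1345350; 1,345,350 required, 1,345,193 in favor — not approved.

Not approved — the Series C shares did not give the required vote.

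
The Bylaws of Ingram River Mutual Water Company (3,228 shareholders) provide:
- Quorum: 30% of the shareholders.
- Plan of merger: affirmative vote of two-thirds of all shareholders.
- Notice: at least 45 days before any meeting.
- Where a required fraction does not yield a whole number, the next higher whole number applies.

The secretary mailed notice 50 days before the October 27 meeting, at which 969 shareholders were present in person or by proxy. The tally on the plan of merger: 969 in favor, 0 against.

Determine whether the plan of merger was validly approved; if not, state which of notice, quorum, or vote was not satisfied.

Notice: 50 days given; 45 required. Satisfied.
Quorum: 30% of 3,228 = 968.40, rounded up to 969; 969 present. Satisfied.
Vote: requires two-thirds of all shareholders (3,228); 2/3 of 3228 = 2152, so 2,152 needed; 969 in favor. Not satisfied.

Invalid — vote requirement not satisfied.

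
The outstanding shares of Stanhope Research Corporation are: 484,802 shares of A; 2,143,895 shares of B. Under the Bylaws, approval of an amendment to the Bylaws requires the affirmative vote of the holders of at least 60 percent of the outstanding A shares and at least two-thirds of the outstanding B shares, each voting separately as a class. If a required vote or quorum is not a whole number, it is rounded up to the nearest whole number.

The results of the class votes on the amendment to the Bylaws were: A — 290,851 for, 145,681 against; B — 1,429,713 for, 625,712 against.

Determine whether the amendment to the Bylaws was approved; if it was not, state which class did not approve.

Not approved — the A shares did not give the required vote.

A: 3/5 of 484802 = 290881.20, rounded up to 290882; 290,882 required, 290,851 in favor — not approved.
B: 2/3 of 2143895 = 1429263.33, rounded up to 1429264; 1,429,264 required, 1,429,713 in favor — approved.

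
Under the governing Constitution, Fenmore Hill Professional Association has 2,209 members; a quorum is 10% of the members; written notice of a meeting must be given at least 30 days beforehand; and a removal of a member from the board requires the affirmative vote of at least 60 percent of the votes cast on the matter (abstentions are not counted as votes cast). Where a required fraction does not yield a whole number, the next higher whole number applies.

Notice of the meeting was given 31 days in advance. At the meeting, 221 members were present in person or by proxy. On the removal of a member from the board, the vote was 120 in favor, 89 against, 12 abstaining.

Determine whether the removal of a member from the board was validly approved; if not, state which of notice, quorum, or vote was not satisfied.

Notice: 31 days given; 30 required. Satisfied.
Quorum: 10% of 2,209 = 220.90, rounded up to 221; 221 present. Satisfied.
Vote: requires three-fifths of the votes cast (221 − 12 abstaining = 209); 3/5 of 209 = 125.40, rounded up to 126, so 126 needed; 120 in favor. Not satisfied.

Invalid — vote requirement not satisfied.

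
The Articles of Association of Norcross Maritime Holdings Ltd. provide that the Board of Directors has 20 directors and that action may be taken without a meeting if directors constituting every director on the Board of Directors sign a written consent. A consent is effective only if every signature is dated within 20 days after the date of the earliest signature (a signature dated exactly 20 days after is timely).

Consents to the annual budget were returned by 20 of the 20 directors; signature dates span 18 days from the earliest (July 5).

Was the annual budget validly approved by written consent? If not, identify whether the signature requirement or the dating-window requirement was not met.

Effective — both the signature and dating-window requirements are satisfied.

Signatures required: the unanimous vote of 20 — unanimous means all 20, so 20 needed; 20 signed. Sufficient.
Dating window: the latest signature is 18 days after the earliest; the limit is 20 days. Within the window.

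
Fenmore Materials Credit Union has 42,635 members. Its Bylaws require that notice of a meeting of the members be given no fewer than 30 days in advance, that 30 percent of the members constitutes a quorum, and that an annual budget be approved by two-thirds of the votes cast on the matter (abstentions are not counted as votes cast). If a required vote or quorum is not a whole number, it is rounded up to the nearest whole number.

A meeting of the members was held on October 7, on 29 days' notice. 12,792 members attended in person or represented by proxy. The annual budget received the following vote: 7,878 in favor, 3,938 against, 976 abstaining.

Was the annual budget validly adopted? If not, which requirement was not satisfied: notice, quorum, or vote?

Notice: 29 days given; 30 required. Not satisfied.
Quorum: 30% of 42,635 = 12,790.50, rounded up to 12,791; 12,792 present. Satisfied.
Vote: requires two-thirds of the votes cast (12,792 − 976 abstaining = 11,816); 2/3 of 11816 = 7877.33, rounded up to 7878, so 7,878 needed; 7,878 in favor. Satisfied.

Invalid — notice requirement not satisfied.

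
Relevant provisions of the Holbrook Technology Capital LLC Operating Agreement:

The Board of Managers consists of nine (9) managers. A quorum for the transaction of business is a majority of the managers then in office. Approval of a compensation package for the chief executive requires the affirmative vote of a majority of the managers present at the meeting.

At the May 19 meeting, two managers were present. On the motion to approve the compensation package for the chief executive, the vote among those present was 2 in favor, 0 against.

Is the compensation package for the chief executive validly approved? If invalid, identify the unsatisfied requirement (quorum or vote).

Quorum: 2 present; quorum is 5. Not satisfied.
Vote: the compensation package for the chief executive requires a majority of the managers present (2). A majority of 2 is 2, so 2 affirmative votes are needed; 2 voted in favor. Satisfied. (Moot — without a quorum no business can be validly transacted.)

Invalid — quorum requirement not satisfied.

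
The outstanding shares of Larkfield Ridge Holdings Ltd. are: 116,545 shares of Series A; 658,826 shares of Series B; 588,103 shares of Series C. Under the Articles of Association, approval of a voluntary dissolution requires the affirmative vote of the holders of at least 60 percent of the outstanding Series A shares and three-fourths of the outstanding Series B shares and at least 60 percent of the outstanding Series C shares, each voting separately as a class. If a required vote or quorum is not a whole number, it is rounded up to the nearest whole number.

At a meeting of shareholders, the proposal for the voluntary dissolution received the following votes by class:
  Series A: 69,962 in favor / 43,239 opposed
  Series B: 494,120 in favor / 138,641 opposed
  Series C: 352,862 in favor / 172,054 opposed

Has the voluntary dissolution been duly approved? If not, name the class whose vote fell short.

Series A: 3/5 of 116545 = 69927; 69,927 required, 69,962 in favor — approved.
Series B: 3/4 of 658826 = 494119.50, rounded up to 494120; 494,120 required, 494,120 in favor — approved.
Series C: 3/5 of 588103 = 352861.80, rounded up to 352862; 352,862 required, 352,862 in favor — approved.

Approved — every class gave the required vote.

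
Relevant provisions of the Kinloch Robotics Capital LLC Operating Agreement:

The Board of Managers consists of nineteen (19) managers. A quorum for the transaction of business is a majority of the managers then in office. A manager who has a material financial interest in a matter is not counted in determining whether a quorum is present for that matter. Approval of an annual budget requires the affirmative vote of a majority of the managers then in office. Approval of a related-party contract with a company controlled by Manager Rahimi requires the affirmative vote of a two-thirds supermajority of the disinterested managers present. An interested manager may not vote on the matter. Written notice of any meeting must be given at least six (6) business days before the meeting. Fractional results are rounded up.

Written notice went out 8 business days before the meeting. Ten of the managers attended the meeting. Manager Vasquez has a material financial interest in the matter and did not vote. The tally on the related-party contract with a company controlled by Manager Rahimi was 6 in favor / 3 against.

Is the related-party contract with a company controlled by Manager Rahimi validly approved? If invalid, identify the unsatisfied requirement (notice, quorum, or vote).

Notice: 8 business days given; 6 required (8 ≥ 6). Satisfied.
Quorum: 10 present, but the 1 interested manager does not count, leaving 9. Quorum is 10. Not satisfied.
Vote: the related-party contract with a company controlled by Manager Rahimi requires two-thirds of the disinterested managers present (10 − 1 = 9). 2/3 of 9 = 6, so 6 affirmative votes are needed; 6 voted in favor. Satisfied. (Moot — without a quorum no business can be validly transacted.)

Invalid — quorum requirement not satisfied.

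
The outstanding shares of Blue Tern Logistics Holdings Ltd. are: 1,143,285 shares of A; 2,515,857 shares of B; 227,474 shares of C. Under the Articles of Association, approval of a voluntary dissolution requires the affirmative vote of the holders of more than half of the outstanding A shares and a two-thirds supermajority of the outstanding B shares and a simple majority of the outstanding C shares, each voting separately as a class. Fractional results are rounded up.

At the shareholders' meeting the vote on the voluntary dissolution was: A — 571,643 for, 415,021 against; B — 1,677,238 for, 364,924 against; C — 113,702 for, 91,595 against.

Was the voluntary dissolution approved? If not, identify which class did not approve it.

Not approved — the C shares did not give the required vote.

A: a majority of 1143285 is 571643; 571,643 required, 571,643 in favor — approved.
B: 2/3 of 2515857 = 1677238; 1,677,238 required, 1,677,238 in favor — approved.
C: a majority of 227474 is 113738; 113,738 required, 113,702 in favor — not approved.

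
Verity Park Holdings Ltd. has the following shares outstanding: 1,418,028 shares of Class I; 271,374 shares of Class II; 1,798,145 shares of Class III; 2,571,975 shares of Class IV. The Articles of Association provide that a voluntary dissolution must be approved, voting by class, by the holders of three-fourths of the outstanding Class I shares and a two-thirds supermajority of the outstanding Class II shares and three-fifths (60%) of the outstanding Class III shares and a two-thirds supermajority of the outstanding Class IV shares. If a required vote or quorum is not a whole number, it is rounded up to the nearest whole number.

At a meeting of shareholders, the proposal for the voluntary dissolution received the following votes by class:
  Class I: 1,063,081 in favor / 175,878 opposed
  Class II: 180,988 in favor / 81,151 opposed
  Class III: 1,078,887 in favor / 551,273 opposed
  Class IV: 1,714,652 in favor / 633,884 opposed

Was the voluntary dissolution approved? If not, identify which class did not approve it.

Not approved — the Class I shares did not give the required vote.

Class I: 3/4 of 1418028 = 1063521; 1,063,521 required, 1,063,081 in favor — not approved.
Class II: 2/3 of 271374 = 180916; 180,916 required, 180,988 in favor — approved.
Class III: 3/5 of 1798145 = 1078887; 1,078,887 required, 1,078,887 in favor — approved.
Class IV: 2/3 of 2571975 = 1714650; 1,714,650 required, 1,714,652 in favor — approved.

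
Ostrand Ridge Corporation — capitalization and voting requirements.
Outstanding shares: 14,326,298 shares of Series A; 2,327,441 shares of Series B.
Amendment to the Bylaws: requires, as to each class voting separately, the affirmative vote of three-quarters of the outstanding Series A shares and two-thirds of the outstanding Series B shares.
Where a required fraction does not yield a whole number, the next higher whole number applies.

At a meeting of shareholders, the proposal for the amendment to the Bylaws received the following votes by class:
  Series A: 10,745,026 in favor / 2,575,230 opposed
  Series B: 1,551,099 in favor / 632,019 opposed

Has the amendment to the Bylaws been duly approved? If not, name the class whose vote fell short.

Not approved — the Series B shares did not give the required vote.

Series A: 3/4 of 14326298 = 10744723.50, rounded up to 10744724; 10,744,724 required, 10,745,026 in favor — approved.
Series B: 2/3 of 2327441 = 1551627.33, rounded up to 1551628; 1,551,628 required, 1,551,099 in favor — not approved.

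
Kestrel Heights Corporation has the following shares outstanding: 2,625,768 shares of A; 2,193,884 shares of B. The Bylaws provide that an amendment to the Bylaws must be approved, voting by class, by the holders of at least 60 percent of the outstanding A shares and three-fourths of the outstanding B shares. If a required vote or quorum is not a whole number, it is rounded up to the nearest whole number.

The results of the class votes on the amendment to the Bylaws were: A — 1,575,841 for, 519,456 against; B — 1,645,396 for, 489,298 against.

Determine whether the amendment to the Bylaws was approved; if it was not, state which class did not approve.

A: 3/5 of 2625768 = 1575460.80, rounded up to 1575461; 1,575,461 required, 1,575,841 in favor — approved.
B: 3/4 of 2193884 = 1645413; 1,645,413 required, 1,645,396 in favor — not approved.

Not approved — the B shares did not give the required vote.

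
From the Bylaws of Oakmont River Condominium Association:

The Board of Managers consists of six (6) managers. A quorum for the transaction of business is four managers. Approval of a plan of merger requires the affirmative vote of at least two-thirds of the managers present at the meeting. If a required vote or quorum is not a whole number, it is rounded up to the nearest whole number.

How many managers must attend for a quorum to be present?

The quorum is fixed at 4.

4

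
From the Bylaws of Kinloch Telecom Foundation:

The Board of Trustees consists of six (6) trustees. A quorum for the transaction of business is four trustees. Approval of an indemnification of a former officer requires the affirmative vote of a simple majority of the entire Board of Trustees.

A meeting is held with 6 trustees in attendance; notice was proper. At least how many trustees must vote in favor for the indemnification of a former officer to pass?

The indemnification of a former officer requires a majority of the entire Board of Trustees (6).
A majority of 6 is 4.

4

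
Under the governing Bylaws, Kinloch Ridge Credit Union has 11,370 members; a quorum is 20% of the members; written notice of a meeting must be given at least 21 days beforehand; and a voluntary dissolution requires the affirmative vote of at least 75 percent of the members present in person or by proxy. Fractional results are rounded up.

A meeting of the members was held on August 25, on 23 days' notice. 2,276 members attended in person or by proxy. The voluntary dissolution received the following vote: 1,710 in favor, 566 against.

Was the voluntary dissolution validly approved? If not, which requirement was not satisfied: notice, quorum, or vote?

Valid — all requirements satisfied.

Notice: 23 days given; 21 required. Satisfied.
Quorum: 20% of 11,370 = 2,274; 2,276 present. Satisfied.
Vote: requires three-fourths of those present (2,276); 3/4 of 2276 = 1707, so 1,707 needed; 1,710 in favor. Satisfied.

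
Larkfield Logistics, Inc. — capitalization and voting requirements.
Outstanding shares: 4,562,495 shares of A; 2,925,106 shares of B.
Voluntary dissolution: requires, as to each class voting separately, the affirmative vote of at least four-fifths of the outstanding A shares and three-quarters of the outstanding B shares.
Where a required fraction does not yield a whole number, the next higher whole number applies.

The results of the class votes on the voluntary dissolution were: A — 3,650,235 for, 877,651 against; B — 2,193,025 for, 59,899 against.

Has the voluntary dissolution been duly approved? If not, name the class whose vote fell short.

A: 4/5 of 4562495 = 3649996; 3,649,996 required, 3,650,235 in favor — approved.
B: 3/4 of 2925106 = 2193829.50, rounded up to 2193830; 2,193,830 required, 2,193,025 in favor — not approved.

Not approved — the B shares did not give the required vote.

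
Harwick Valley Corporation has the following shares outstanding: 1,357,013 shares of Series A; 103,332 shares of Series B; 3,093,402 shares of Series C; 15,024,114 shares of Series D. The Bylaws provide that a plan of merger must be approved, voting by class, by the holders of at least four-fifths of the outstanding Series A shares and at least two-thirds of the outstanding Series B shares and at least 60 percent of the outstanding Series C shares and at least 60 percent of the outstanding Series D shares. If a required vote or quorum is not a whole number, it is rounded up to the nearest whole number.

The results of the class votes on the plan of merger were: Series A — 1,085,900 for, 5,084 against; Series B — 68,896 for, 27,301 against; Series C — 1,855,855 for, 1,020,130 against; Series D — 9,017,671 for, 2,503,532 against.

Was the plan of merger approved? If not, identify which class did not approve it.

Series A: 4/5 of 1357013 = 1085610.40, rounded up to 1085611; 1,085,611 required, 1,085,900 in favor — approved.
Series B: 2/3 of 103332 = 68888; 68,888 required, 68,896 in favor — approved.
Series C: 3/5 of 3093402 = 1856041.20, rounded up to 1856042; 1,856,042 required, 1,855,855 in favor — not approved.
Series D: 3/5 of 15024114 = 9014468.40, rounded up to 9014469; 9,014,469 required, 9,017,671 in favor — approved.

Not approved — the Series C shares did not give the required vote.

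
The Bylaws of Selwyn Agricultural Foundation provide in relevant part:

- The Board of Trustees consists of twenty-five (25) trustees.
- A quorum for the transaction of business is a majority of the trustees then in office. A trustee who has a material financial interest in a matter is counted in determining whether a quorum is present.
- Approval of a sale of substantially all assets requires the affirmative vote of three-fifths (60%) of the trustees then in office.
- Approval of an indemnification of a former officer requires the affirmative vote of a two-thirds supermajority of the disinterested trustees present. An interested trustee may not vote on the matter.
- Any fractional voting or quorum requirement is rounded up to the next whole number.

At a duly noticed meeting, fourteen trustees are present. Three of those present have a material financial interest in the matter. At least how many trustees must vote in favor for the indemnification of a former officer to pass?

8

The indemnification of a former officer requires two-thirds of the disinterested trustees present (14 − 3 = 11).
2/3 of 11 = 7.33, rounded up to 8.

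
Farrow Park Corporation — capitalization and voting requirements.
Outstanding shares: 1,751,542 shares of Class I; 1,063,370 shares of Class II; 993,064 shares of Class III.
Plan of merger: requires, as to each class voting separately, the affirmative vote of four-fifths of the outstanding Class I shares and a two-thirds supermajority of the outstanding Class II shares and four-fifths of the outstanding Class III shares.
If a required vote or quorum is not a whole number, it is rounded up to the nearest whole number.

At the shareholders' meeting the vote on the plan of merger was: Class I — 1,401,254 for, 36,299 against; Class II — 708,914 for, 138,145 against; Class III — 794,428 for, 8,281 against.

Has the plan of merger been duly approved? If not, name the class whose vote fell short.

Not approved — the Class III shares did not give the required vote.

Class I: 4/5 of 1751542 = 1401233.60, rounded up to 1401234; 1,401,234 required, 1,401,254 in favor — approved.
Class II: 2/3 of 1063370 = 708913.33, rounded up to 708914; 708,914 required, 708,914 in favor — approved.
Class III: 4/5 of 993064 = 794451.20, rounded up to 794452; 794,452 required, 794,428 in favor — not approved.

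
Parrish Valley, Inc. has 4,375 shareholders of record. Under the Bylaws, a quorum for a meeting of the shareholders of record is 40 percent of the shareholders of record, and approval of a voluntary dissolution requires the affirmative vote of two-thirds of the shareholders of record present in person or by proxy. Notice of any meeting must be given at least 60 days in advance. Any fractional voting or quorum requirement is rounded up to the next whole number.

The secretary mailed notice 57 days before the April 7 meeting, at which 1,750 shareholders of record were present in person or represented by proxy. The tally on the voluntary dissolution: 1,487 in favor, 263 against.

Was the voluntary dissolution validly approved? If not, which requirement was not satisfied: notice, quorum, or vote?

Invalid — notice requirement not satisfied.

Notice: 57 days given; 60 required. Not satisfied.
Quorum: 40% of 4,375 = 1,750; 1,750 present. Satisfied.
Vote: requires two-thirds of those present (1,750); 2/3 of 1750 = 1166.67, rounded up to 1167, so 1,167 needed; 1,487 in favor. Satisfied.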